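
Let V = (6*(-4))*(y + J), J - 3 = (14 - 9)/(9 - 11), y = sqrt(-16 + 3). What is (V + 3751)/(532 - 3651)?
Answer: -3739/3119 + 24*I*sqrt(13)/3119 ≈ -1.1988 + 0.027744*I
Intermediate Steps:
y = I*sqrt(13) (y = sqrt(-13) = I*sqrt(13) ≈ 3.6056*I)
J = 1/2 (J = 3 + (14 - 9)/(9 - 11) = 3 + 5/(-2) = 3 + 5*(-1/2) = 3 - 5/2 = 1/2 ≈ 0.50000)
V = -12 - 24*I*sqrt(13) (V = (6*(-4))*(I*sqrt(13) + 1/2) = -24*(1/2 + I*sqrt(13)) = -12 - 24*I*sqrt(13) ≈ -12.0 - 86.533*I)
(V + 3751)/(532 - 3651) = ((-12 - 24*I*sqrt(13)) + 3751)/(532 - 3651) = (3739 - 24*I*sqrt(13))/(-3119) = (3739 - 24*I*sqrt(13))*(-1/3119) = -3739/3119 + 24*I*sqrt(13)/3119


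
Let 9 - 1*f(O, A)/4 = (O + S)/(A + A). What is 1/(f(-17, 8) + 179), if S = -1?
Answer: 2/439 ≈ 0.0045558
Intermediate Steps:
f(O, A) = 36 - 2*(-1 + O)/A (f(O, A) = 36 - 4*(O - 1)/(A + A) = 36 - 4*(-1 + O)/(2*A) = 36 - 4*(-1 + O)*1/(2*A) = 36 - 2*(-1 + O)/A)
1/(f(-17, 8) + 179) = 1/(2*(1 - 1*(-17) + 18*8)/8 + 179) = 1/(2*(⅛)*(1 + 17 + 144) + 179) = 1/(2*(⅛)*162 + 179) = 1/(81/2 + 179) = 1/(439/2) = 2/439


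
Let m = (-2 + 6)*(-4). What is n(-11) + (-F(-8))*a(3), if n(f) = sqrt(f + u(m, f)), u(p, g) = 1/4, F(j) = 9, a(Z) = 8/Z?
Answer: -24 + I*sqrt(43)/2 ≈ -24.0 + 3.2787*I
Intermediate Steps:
m = -16 (m = 4*(-4) = -16)
u(p, g) = 1/4
n(f) = sqrt(1/4 + f) (n(f) = sqrt(f + 1/4) = sqrt(1/4 + f))
n(-11) + (-F(-8))*a(3) = sqrt(1 + 4*(-11))/2 + (-1*9)*(8/3) = sqrt(1 - 44)/2 - 72/3 = sqrt(-43)/2 - 9*8/3 = (I*sqrt(43))/2 - 24 = I*sqrt(43)/2 - 24 = -24 + I*sqrt(43)/2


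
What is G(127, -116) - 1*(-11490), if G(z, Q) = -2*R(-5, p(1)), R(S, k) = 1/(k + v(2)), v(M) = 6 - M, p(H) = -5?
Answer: 11492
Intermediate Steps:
R(S, k) = 1/(4 + k) (R(S, k) = 1/(k + (6 - 1*2)) = 1/(k + (6 - 2)) = 1/(k + 4) = 1/(4 + k))
G(z, Q) = 2 (G(z, Q) = -2/(4 - 5) = -2/(-1) = -2*(-1) = 2)
G(127, -116) - 1*(-11490) = 2 - 1*(-11490) = 2 + 11490 = 11492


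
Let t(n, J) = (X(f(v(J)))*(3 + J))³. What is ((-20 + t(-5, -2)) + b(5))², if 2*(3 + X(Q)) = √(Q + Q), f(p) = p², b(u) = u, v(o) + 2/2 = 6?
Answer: 346987/8 - 122055*√2/4 ≈ 220.42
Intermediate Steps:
v(o) = 5 (v(o) = -1 + 6 = 5)
X(Q) = -3 + √2*√Q/2 (X(Q) = -3 + √(Q + Q)/2 = -3 + √(2*Q)/2 = -3 + (√2*√Q)/2 = -3 + √2*√Q/2)
t(n, J) = (-3 + 5*√2/2)³*(3 + J)³ (t(n, J) = ((-3 + √2*√(5²)/2)*(3 + J))³ = ((-3 + √2*√25/2)*(3 + J))³ = ((-3 + (½)*√2*5)*(3 + J))³ = ((-3 + 5*√2/2)*(3 + J))³ = (-3 + 5*√2/2)³*(3 + J)³)
((-20 + t(-5, -2)) + b(5))² = ((-20 - (3 - 2)³*(6 - 5*√2)³/8) + 5)² = ((-20 - ⅛*1³*(6 - 5*√2)³) + 5)² = ((-20 - ⅛*1*(6 - 5*√2)³) + 5)² = ((-20 - (6 - 5*√2)³/8) + 5)² = (-15 - (6 - 5*√2)³/8)²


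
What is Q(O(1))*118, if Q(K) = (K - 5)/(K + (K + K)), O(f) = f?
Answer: -472/3 ≈ -157.33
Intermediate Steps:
Q(K) = (-5 + K)/(3*K) (Q(K) = (-5 + K)/(K + 2*K) = (-5 + K)/((3*K)) = (-5 + K)*(1/(3*K)) = (-5 + K)/(3*K))
Q(O(1))*118 = ((1/3)*(-5 + 1)/1)*118 = ((1/3)*1*(-4))*118 = -4/3*118 = -472/3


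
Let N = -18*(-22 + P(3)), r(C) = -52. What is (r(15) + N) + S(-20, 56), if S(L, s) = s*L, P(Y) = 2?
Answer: -812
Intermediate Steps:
S(L, s) = L*s
N = 360 (N = -18*(-22 + 2) = -18*(-20) = 360)
(r(15) + N) + S(-20, 56) = (-52 + 360) - 20*56 = 308 - 1120 = -812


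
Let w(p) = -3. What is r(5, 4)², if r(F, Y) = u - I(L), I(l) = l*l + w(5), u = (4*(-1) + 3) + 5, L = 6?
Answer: 841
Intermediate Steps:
u = 4 (u = (-4 + 3) + 5 = -1 + 5 = 4)
I(l) = -3 + l² (I(l) = l*l - 3 = l² - 3 = -3 + l²)
r(F, Y) = -29 (r(F, Y) = 4 - (-3 + 6²) = 4 - (-3 + 36) = 4 - 1*33 = 4 - 33 = -29)
r(5, 4)² = (-29)² = 841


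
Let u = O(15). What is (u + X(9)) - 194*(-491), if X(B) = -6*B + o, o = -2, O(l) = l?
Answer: 95213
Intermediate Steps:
X(B) = -2 - 6*B (X(B) = -6*B - 2 = -2 - 6*B)
u = 15
(u + X(9)) - 194*(-491) = (15 + (-2 - 6*9)) - 194*(-491) = (15 + (-2 - 54)) + 95254 = (15 - 56) + 95254 = -41 + 95254 = 95213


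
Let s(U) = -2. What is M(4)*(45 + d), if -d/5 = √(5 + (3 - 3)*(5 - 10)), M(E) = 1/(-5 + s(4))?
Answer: -45/7 + 5*√5/7 ≈ -4.8314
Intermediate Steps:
M(E) = -⅐ (M(E) = 1/(-5 - 2) = 1/(-7) = -⅐)
d = -5*√5 (d = -5*√(5 + (3 - 3)*(5 - 10)) = -5*√(5 + 0*(-5)) = -5*√(5 + 0) = -5*√5 ≈ -11.180)
M(4)*(45 + d) = -(45 - 5*√5)/7 = -45/7 + 5*√5/7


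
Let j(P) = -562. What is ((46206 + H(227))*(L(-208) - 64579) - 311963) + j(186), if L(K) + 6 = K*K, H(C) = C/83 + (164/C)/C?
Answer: -4215016009284552/4276907 ≈ -9.8553e+8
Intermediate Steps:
H(C) = 164/C**2 + C/83 (H(C) = C*(1/83) + 164/C**2 = C/83 + 164/C**2 = 164/C**2 + C/83)
L(K) = -6 + K**2 (L(K) = -6 + K*K = -6 + K**2)
((46206 + H(227))*(L(-208) - 64579) - 311963) + j(186) = ((46206 + (164/227**2 + (1/83)*227))*((-6 + (-208)**2) - 64579) - 311963) - 562 = ((46206 + (164*(1/51529) + 227/83))*((-6 + 43264) - 64579) - 311963) - 562 = ((46206 + (164/51529 + 227/83))*(43258 - 64579) - 311963) - 562 = ((46206 + 11710695/4276907)*(-21321) - 311963) - 562 = ((197630475537/4276907)*(-21321) - 311963) - 562 = (-4213679368924377/4276907 - 311963) - 562 = -4215013605662818/4276907 - 562 = -4215016009284552/4276907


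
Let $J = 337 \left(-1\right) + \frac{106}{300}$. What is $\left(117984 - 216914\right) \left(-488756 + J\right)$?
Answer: $\frac{725789033021}{15} \approx 4.8386 \cdot 10^{10}$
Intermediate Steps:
$J = - \frac{50497}{150}$ ($J = -337 + 106 \cdot \frac{1}{300} = -337 + \frac{53}{150} = - \frac{50497}{150} \approx -336.65$)
$\left(117984 - 216914\right) \left(-488756 + J\right) = \left(117984 - 216914\right) \left(-488756 - \frac{50497}{150}\right) = \left(-98930\right) \left(- \frac{73363897}{150}\right) = \frac{725789033021}{15}$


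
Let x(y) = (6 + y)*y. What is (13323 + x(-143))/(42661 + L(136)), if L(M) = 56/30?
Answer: 493710/639943 ≈ 0.77149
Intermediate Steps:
L(M) = 28/15 (L(M) = 56*(1/30) = 28/15)
x(y) = y*(6 + y)
(13323 + x(-143))/(42661 + L(136)) = (13323 - 143*(6 - 143))/(42661 + 28/15) = (13323 - 143*(-137))/(639943/15) = (13323 + 19591)*(15/639943) = 32914*(15/639943) = 493710/639943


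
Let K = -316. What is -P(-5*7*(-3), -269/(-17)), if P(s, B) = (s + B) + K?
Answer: 3318/17 ≈ 195.18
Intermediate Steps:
P(s, B) = -316 + B + s (P(s, B) = (s + B) - 316 = (B + s) - 316 = -316 + B + s)
-P(-5*7*(-3), -269/(-17)) = -(-316 - 269/(-17) - 5*7*(-3)) = -(-316 - 269*(-1/17) - 35*(-3)) = -(-316 + 269/17 + 105) = -1*(-3318/17) = 3318/17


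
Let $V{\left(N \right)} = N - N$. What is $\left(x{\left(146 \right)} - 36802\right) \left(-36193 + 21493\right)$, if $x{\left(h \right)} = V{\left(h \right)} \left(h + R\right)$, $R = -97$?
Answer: $540989400$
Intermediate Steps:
$V{\left(N \right)} = 0$
$x{\left(h \right)} = 0$ ($x{\left(h \right)} = 0 \left(h - 97\right) = 0 \left(-97 + h\right) = 0$)
$\left(x{\left(146 \right)} - 36802\right) \left(-36193 + 21493\right) = \left(0 - 36802\right) \left(-36193 + 21493\right) = \left(-36802\right) \left(-14700\right) = 540989400$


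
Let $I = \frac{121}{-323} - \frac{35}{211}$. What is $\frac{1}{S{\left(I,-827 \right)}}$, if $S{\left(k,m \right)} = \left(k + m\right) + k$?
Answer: $- \frac{68153}{56436203} \approx -0.0012076$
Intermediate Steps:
$I = - \frac{36836}{68153}$ ($I = 121 \left(- \frac{1}{323}\right) - \frac{35}{211} = - \frac{121}{323} - \frac{35}{211} = - \frac{36836}{68153} \approx -0.54049$)
$S{\left(k,m \right)} = m + 2 k$
$\frac{1}{S{\left(I,-827 \right)}} = \frac{1}{-827 + 2 \left(- \frac{36836}{68153}\right)} = \frac{1}{-827 - \frac{73672}{68153}} = \frac{1}{- \frac{56436203}{68153}} = - \frac{68153}{56436203}$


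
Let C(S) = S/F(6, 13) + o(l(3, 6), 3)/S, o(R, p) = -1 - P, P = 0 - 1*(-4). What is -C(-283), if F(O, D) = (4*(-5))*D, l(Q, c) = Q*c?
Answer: -81389/73580 ≈ -1.1061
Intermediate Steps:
F(O, D) = -20*D
P = 4 (P = 0 + 4 = 4)
o(R, p) = -5 (o(R, p) = -1 - 1*4 = -1 - 4 = -5)
C(S) = -5/S - S/260 (C(S) = S/((-20*13)) - 5/S = S/(-260) - 5/S = S*(-1/260) - 5/S = -S/260 - 5/S = -5/S - S/260)
-C(-283) = -(-5/(-283) - 1/260*(-283)) = -(-5*(-1/283) + 283/260) = -(5/283 + 283/260) = -1*81389/73580 = -81389/73580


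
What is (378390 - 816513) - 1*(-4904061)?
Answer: 4465938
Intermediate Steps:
(378390 - 816513) - 1*(-4904061) = -438123 + 4904061 = 4465938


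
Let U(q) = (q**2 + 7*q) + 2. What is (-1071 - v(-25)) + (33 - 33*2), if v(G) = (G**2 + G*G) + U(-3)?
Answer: -2344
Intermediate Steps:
U(q) = 2 + q**2 + 7*q
v(G) = -10 + 2*G**2 (v(G) = (G**2 + G*G) + (2 + (-3)**2 + 7*(-3)) = (G**2 + G**2) + (2 + 9 - 21) = 2*G**2 - 10 = -10 + 2*G**2)
(-1071 - v(-25)) + (33 - 33*2) = (-1071 - (-10 + 2*(-25)**2)) + (33 - 33*2) = (-1071 - (-10 + 2*625)) + (33 - 66) = (-1071 - (-10 + 1250)) - 33 = (-1071 - 1*1240) - 33 = (-1071 - 1240) - 33 = -2311 - 33 = -2344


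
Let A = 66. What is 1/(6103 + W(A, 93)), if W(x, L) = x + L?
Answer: 1/6262 ≈ 0.00015969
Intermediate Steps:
W(x, L) = L + x
1/(6103 + W(A, 93)) = 1/(6103 + (93 + 66)) = 1/(6103 + 159) = 1/6262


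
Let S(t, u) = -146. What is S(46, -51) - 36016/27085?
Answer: -3990426/27085 ≈ -147.33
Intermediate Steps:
S(46, -51) - 36016/27085 = -146 - 36016/27085 = -3990426/27085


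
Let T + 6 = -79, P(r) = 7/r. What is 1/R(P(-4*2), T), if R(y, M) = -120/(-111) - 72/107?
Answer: 3959/1616 ≈ 2.4499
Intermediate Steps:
T = -85 (T = -6 - 79 = -85)
R(y, M) = 1616/3959 (R(y, M) = -120*(-1/111) - 72*1/107 = 40/37 - 72/107 = 1616/3959)
1/R(P(-4*2), T) = 1/(1616/3959) = 3959/1616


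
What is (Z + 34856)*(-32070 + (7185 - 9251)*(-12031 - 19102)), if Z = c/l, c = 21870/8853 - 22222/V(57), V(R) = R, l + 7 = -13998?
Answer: 5278855423912522586816/2355739035 ≈ 2.2408e+12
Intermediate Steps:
l = -14005 (l = -7 - 13998 = -14005)
c = -65161592/168207 (c = 21870/8853 - 22222/57 = 21870*(1/8853) - 22222*1/57 = 7290/2951 - 22222/57 = -65161592/168207 ≈ -387.39)
Z = 65161592/2355739035 (Z = -65161592/168207/(-14005) = -65161592/168207*(-1/14005) = 65161592/2355739035 ≈ 0.027661)
(Z + 34856)*(-32070 + (7185 - 9251)*(-12031 - 19102)) = (65161592/2355739035 + 34856)*(-32070 + (7185 - 9251)*(-12031 - 19102)) = 82111704965552*(-32070 - 2066*(-31133))/2355739035 = 82111704965552*(-32070 + 64320778)/2355739035 = (82111704965552/2355739035)*64288708 = 5278855423912522586816/2355739035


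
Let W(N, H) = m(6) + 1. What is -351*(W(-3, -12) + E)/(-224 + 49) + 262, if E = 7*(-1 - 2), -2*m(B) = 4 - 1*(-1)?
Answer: 15181/70 ≈ 216.87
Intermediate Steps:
m(B) = -5/2 (m(B) = -(4 - 1*(-1))/2 = -(4 + 1)/2 = -½*5 = -5/2)
W(N, H) = -3/2 (W(N, H) = -5/2 + 1 = -3/2)
E = -21 (E = 7*(-3) = -21)
-351*(W(-3, -12) + E)/(-224 + 49) + 262 = -351*(-3/2 - 21)/(-224 + 49) + 262 = -(-15795)/(2*(-175)) + 262 = -(-15795)*(-1)/(2*175) + 262 = -351*9/70 + 262 = -3159/70 + 262 = 15181/70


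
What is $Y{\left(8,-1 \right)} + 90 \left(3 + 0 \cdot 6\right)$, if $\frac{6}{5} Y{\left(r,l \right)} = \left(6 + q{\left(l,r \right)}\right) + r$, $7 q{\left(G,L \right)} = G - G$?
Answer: $\frac{845}{3} \approx 281.67$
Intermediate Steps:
$q{\left(G,L \right)} = 0$ ($q{\left(G,L \right)} = \frac{G - G}{7} = \frac{1}{7} \cdot 0 = 0$)
$Y{\left(r,l \right)} = 5 + \frac{5 r}{6}$ ($Y{\left(r,l \right)} = \frac{5 \left(\left(6 + 0\right) + r\right)}{6} = \frac{5 \left(6 + r\right)}{6} = 5 + \frac{5 r}{6}$)
$Y{\left(8,-1 \right)} + 90 \left(3 + 0 \cdot 6\right) = \left(5 + \frac{5}{6} \cdot 8\right) + 90 \left(3 + 0 \cdot 6\right) = \left(5 + \frac{20}{3}\right) + 90 \left(3 + 0\right) = \frac{35}{3} + 90 \cdot 3 = \frac{35}{3} + 270 = \frac{845}{3}$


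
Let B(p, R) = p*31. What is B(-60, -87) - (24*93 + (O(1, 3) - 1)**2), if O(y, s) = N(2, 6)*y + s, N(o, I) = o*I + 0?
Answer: -4288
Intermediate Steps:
N(o, I) = I*o (N(o, I) = I*o + 0 = I*o)
B(p, R) = 31*p
O(y, s) = s + 12*y (O(y, s) = (6*2)*y + s = 12*y + s = s + 12*y)
B(-60, -87) - (24*93 + (O(1, 3) - 1)**2) = 31*(-60) - (24*93 + ((3 + 12*1) - 1)**2) = -1860 - (2232 + ((3 + 12) - 1)**2) = -1860 - (2232 + (15 - 1)**2) = -1860 - (2232 + 14**2) = -1860 - (2232 + 196) = -1860 - 1*2428 = -1860 - 2428 = -4288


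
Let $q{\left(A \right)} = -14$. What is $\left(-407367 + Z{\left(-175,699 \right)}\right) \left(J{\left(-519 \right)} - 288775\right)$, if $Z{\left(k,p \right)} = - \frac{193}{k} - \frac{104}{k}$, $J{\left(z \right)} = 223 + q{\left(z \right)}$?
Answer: $\frac{20571560797248}{175} \approx 1.1755 \cdot 10^{11}$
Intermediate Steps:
$J{\left(z \right)} = 209$ ($J{\left(z \right)} = 223 - 14 = 209$)
$Z{\left(k,p \right)} = - \frac{297}{k}$
$\left(-407367 + Z{\left(-175,699 \right)}\right) \left(J{\left(-519 \right)} - 288775\right) = \left(-407367 - \frac{297}{-175}\right) \left(209 - 288775\right) = \left(-407367 - - \frac{297}{175}\right) \left(-288566\right) = \left(-407367 + \frac{297}{175}\right) \left(-288566\right) = \left(- \frac{71288928}{175}\right) \left(-288566\right) = \frac{20571560797248}{175}$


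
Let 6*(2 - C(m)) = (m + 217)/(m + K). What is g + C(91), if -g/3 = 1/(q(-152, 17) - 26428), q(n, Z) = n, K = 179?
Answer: 1298957/717660 ≈ 1.8100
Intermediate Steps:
C(m) = 2 - (217 + m)/(6*(179 + m)) (C(m) = 2 - (m + 217)/(6*(m + 179)) = 2 - (217 + m)/(6*(179 + m)))
g = 1/8860 (g = -3/(-152 - 26428) = -3/(-26580) = -3*(-1/26580) = 1/8860 ≈ 0.00011287)
g + C(91) = 1/8860 + (1931 + 11*91)/(6*(179 + 91)) = 1/8860 + (⅙)*(1931 + 1001)/270 = 1/8860 + (⅙)*(1/270)*2932 = 1/8860 + 733/405 = 1298957/717660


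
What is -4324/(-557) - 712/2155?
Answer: 8921636/1200335 ≈ 7.4326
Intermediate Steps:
-4324/(-557) - 712/2155 = -4324*(-1/557) - 712*1/2155 = 4324/557 - 712/2155 = 8921636/1200335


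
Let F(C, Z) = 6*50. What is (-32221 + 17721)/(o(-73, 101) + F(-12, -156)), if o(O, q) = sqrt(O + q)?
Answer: -1087500/22493 + 7250*sqrt(7)/22493 ≈ -47.496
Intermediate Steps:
F(C, Z) = 300
(-32221 + 17721)/(o(-73, 101) + F(-12, -156)) = (-32221 + 17721)/(sqrt(-73 + 101) + 300) = -14500/(sqrt(28) + 300) = -14500/(2*sqrt(7) + 300) = -14500/(300 + 2*sqrt(7))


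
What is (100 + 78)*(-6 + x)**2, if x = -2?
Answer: 11392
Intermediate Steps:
(100 + 78)*(-6 + x)**2 = (100 + 78)*(-6 - 2)**2 = 178*(-8)**2 = 178*64 = 11392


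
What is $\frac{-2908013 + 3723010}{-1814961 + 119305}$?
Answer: $- \frac{814997}{1695656} \approx -0.48064$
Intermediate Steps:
$\frac{-2908013 + 3723010}{-1814961 + 119305} = \frac{814997}{-1695656} = 814997 \left(- \frac{1}{1695656}\right) = - \frac{814997}{1695656}$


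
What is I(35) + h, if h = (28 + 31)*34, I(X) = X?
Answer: 2041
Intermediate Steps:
h = 2006 (h = 59*34 = 2006)
I(35) + h = 35 + 2006 = 2041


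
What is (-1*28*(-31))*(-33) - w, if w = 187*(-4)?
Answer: -27896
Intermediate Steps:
w = -748
(-1*28*(-31))*(-33) - w = (-1*28*(-31))*(-33) - 1*(-748) = -28*(-31)*(-33) + 748 = 868*(-33) + 748 = -28644 + 748 = -27896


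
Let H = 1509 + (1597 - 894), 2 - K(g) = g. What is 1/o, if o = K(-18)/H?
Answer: 553/5 ≈ 110.60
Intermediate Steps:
K(g) = 2 - g
H = 2212 (H = 1509 + 703 = 2212)
o = 5/553 (o = (2 - 1*(-18))/2212 = (2 + 18)*(1/2212) = 20*(1/2212) = 5/553 ≈ 0.0090416)
1/o = 1/(5/553) = 553/5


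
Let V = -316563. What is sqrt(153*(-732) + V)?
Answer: I*sqrt(428559) ≈ 654.64*I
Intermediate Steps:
sqrt(153*(-732) + V) = sqrt(153*(-732) - 316563) = sqrt(-111996 - 316563) = sqrt(-428559) = I*sqrt(428559)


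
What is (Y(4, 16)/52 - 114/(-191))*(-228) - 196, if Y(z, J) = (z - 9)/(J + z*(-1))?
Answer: -3280111/9932 ≈ -330.26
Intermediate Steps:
Y(z, J) = (-9 + z)/(J - z)
(Y(4, 16)/52 - 114/(-191))*(-228) - 196 = (((-9 + 4)/(16 - 1*4))/52 - 114/(-191))*(-228) - 196 = ((-5/(16 - 4))*(1/52) - 114*(-1/191))*(-228) - 196 = ((-5/12)*(1/52) + 114/191)*(-228) - 196 = (((1/12)*(-5))*(1/52) + 114/191)*(-228) - 196 = (-5/12*1/52 + 114/191)*(-228) - 196 = (-5/624 + 114/191)*(-228) - 196 = (70181/119184)*(-228) - 196 = -1333439/9932 - 196 = -3280111/9932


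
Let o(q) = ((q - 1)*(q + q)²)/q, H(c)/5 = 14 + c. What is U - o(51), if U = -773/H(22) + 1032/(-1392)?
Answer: -53270287/5220 ≈ -10205.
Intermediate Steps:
H(c) = 70 + 5*c (H(c) = 5*(14 + c) = 70 + 5*c)
o(q) = 4*q*(-1 + q) (o(q) = ((-1 + q)*(2*q)²)/q = ((-1 + q)*(4*q²))/q = (4*q²*(-1 + q))/q = 4*q*(-1 + q))
U = -26287/5220 (U = -773/(70 + 5*22) + 1032/(-1392) = -773/(70 + 110) + 1032*(-1/1392) = -773/180 - 43/58 = -26287/5220 ≈ -5.0358)
U - o(51) = -26287/5220 - 4*51*(-1 + 51) = -26287/5220 - 4*51*50 = -26287/5220 - 1*10200 = -26287/5220 - 10200 = -53270287/5220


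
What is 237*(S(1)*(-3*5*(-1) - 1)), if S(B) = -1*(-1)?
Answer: 3318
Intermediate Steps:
S(B) = 1
237*(S(1)*(-3*5*(-1) - 1)) = 237*(1*(-3*5*(-1) - 1)) = 237*(1*(-15*(-1) - 1)) = 237*(1*(15 - 1)) = 237*(1*14) = 237*14 = 3318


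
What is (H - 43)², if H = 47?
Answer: 16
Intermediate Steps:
(H - 43)² = (47 - 43)² = 4² = 16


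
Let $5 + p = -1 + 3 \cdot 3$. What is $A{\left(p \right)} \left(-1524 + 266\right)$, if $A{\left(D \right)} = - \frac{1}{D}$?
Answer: $\frac{1258}{3} \approx 419.33$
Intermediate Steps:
$p = 3$ ($p = -5 + \left(-1 + 3 \cdot 3\right) = -5 + \left(-1 + 9\right) = -5 + 8 = 3$)
$A{\left(p \right)} \left(-1524 + 266\right) = - \frac{1}{3} \left(-1524 + 266\right) = \left(-1\right) \frac{1}{3} \left(-1258\right) = \left(- \frac{1}{3}\right) \left(-1258\right) = \frac{1258}{3}$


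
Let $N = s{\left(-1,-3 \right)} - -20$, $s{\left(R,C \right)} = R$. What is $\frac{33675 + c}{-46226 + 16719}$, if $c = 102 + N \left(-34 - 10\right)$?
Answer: $- \frac{32941}{29507} \approx -1.1164$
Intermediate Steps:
$N = 19$ ($N = -1 - -20 = -1 + 20 = 19$)
$c = -734$ ($c = 102 + 19 \left(-34 - 10\right) = 102 + 19 \left(-44\right) = 102 - 836 = -734$)
$\frac{33675 + c}{-46226 + 16719} = \frac{33675 - 734}{-46226 + 16719} = \frac{32941}{-29507} = 32941 \left(- \frac{1}{29507}\right) = - \frac{32941}{29507}$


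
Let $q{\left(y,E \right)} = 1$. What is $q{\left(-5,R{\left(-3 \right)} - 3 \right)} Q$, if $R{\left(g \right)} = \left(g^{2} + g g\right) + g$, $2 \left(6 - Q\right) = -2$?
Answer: $7$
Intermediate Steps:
$Q = 7$ ($Q = 6 - -1 = 6 + 1 = 7$)
$R{\left(g \right)} = g + 2 g^{2}$ ($R{\left(g \right)} = \left(g^{2} + g^{2}\right) + g = 2 g^{2} + g = g + 2 g^{2}$)
$q{\left(-5,R{\left(-3 \right)} - 3 \right)} Q = 1 \cdot 7 = 7$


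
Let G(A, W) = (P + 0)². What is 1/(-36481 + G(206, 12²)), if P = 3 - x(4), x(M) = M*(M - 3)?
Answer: -1/36480 ≈ -2.7412e-5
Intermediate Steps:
x(M) = M*(-3 + M)
P = -1 (P = 3 - 4*(-3 + 4) = 3 - 4 = -1)
G(A, W) = 1 (G(A, W) = (-1 + 0)² = (-1)² = 1)
1/(-36481 + G(206, 12²)) = 1/(-36481 + 1) = 1/(-36480) = -1/36480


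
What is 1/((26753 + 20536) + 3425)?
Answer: 1/50714 ≈ 1.9718e-5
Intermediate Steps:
1/((26753 + 20536) + 3425) = 1/(47289 + 3425) = 1/50714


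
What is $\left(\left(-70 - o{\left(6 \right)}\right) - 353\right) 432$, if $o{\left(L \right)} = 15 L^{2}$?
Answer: $-416016$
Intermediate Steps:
$\left(\left(-70 - o{\left(6 \right)}\right) - 353\right) 432 = \left(\left(-70 - 15 \cdot 6^{2}\right) - 353\right) 432 = \left(\left(-70 - 15 \cdot 36\right) - 353\right) 432 = \left(\left(-70 - 540\right) - 353\right) 432 = \left(-610 - 353\right) 432 = \left(-963\right) 432 = -416016$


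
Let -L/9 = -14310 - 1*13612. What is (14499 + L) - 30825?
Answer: 234972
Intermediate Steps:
L = 251298 (L = -9*(-14310 - 1*13612) = -9*(-14310 - 13612) = -9*(-27922) = 251298)
(14499 + L) - 30825 = (14499 + 251298) - 30825 = 265797 - 30825 = 234972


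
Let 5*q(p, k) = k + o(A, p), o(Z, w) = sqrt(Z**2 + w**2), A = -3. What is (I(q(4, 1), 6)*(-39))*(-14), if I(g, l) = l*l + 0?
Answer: 19656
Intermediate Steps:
q(p, k) = k/5 + sqrt(9 + p**2)/5 (q(p, k) = (k + sqrt((-3)**2 + p**2))/5 = (k + sqrt(9 + p**2))/5 = k/5 + sqrt(9 + p**2)/5)
I(g, l) = l**2 (I(g, l) = l**2 + 0 = l**2)
(I(q(4, 1), 6)*(-39))*(-14) = (6**2*(-39))*(-14) = (36*(-39))*(-14) = -1404*(-14) = 19656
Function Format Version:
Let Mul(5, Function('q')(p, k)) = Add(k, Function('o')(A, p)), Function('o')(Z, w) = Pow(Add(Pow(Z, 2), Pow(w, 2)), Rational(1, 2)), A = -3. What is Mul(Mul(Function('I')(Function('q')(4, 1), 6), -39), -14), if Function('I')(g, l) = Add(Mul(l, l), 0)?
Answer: 19656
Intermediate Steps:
Function('q')(p, k) = Add(Mul(Rational(1, 5), k), Mul(Rational(1, 5), Pow(Add(9, Pow(p, 2)), Rational(1, 2)))) (Function('q')(p, k) = Mul(Rational(1, 5), Add(k, Pow(Add(Pow(-3, 2), Pow(p, 2)), Rational(1, 2)))) = Mul(Rational(1, 5), Add(k, Pow(Add(9, Pow(p, 2)), Rational(1, 2)))) = Add(Mul(Rational(1, 5), k), Mul(Rational(1, 5), Pow(Add(9, Pow(p, 2)), Rational(1, 2)))))
Function('I')(g, l) = Pow(l, 2) (Function('I')(g, l) = Add(Pow(l, 2), 0) = Pow(l, 2))
Mul(Mul(Function('I')(Function('q')(4, 1), 6), -39), -14) = Mul(Mul(Pow(6, 2), -39), -14) = Mul(Mul(36, -39), -14) = Mul(-1404, -14) = 19656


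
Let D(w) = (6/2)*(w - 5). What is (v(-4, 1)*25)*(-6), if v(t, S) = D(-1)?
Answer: 2700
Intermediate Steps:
D(w) = -15 + 3*w (D(w) = (6*(½))*(-5 + w) = 3*(-5 + w) = -15 + 3*w)
v(t, S) = -18 (v(t, S) = -15 + 3*(-1) = -15 - 3 = -18)
(v(-4, 1)*25)*(-6) = -18*25*(-6) = -450*(-6) = 2700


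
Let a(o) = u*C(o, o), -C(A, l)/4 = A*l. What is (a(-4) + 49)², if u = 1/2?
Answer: 289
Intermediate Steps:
C(A, l) = -4*A*l
u = ½ ≈ 0.50000
a(o) = -2*o² (a(o) = (-4*o*o)/2 = (-4*o²)/2 = -2*o²)
(a(-4) + 49)² = (-2*(-4)² + 49)² = (-2*16 + 49)² = (-32 + 49)² = 17² = 289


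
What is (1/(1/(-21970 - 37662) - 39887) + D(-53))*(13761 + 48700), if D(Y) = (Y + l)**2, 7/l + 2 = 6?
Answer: 891927100294642499/5436666480 ≈ 1.6406e+8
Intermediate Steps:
l = 7/4 (l = 7/(-2 + 6) = 7/4 ≈ 1.7500)
D(Y) = (7/4 + Y)**2 (D(Y) = (Y + 7/4)**2 = (7/4 + Y)**2)
(1/(1/(-21970 - 37662) - 39887) + D(-53))*(13761 + 48700) = (1/(1/(-21970 - 37662) - 39887) + (7 + 4*(-53))**2/16)*(13761 + 48700) = (1/(1/(-59632) - 39887) + (7 - 212)**2/16)*62461 = (1/(-1/59632 - 39887) + (1/16)*(-205)**2)*62461 = (1/(-2378541585/59632) + (1/16)*42025)*62461 = (-59632/2378541585 + 42025/16)*62461 = (99958209155513/38056665360)*62461 = 891927100294642499/5436666480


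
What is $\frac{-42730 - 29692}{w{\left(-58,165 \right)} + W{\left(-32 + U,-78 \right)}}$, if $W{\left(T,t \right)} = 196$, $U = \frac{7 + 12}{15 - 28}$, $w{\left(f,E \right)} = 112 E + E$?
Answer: $- \frac{72422}{18841} \approx -3.8438$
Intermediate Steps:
$w{\left(f,E \right)} = 113 E$
$U = - \frac{19}{13}$ ($U = \frac{19}{15 - 28} = \frac{19}{-13} = 19 \left(- \frac{1}{13}\right) = - \frac{19}{13} \approx -1.4615$)
$\frac{-42730 - 29692}{w{\left(-58,165 \right)} + W{\left(-32 + U,-78 \right)}} = \frac{-42730 - 29692}{113 \cdot 165 + 196} = - \frac{72422}{18645 + 196} = - \frac{72422}{18841}$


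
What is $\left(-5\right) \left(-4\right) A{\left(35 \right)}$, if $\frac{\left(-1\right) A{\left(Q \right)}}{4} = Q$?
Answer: $-2800$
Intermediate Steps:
$A{\left(Q \right)} = - 4 Q$
$\left(-5\right) \left(-4\right) A{\left(35 \right)} = \left(-5\right) \left(-4\right) \left(\left(-4\right) 35\right) = 20 \left(-140\right) = -2800$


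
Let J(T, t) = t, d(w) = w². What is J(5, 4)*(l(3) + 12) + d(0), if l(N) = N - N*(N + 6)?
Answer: -48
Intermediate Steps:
l(N) = N - N*(6 + N)
J(5, 4)*(l(3) + 12) + d(0) = 4*(-1*3*(5 + 3) + 12) + 0² = 4*(-1*3*8 + 12) + 0 = 4*(-24 + 12) + 0 = 4*(-12) + 0 = -48 + 0 = -48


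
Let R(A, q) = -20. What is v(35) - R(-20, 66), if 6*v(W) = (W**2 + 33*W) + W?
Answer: 845/2 ≈ 422.50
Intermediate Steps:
v(W) = W**2/6 + 17*W/3 (v(W) = ((W**2 + 33*W) + W)/6 = (W**2 + 34*W)/6 = W**2/6 + 17*W/3)
v(35) - R(-20, 66) = (1/6)*35*(34 + 35) - 1*(-20) = (1/6)*35*69 + 20 = 805/2 + 20 = 845/2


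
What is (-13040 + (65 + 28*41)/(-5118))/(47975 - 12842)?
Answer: -66739933/179810694 ≈ -0.37117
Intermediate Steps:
(-13040 + (65 + 28*41)/(-5118))/(47975 - 12842) = (-13040 + (65 + 1148)*(-1/5118))/35133 = (-13040 + 1213*(-1/5118))*(1/35133) = (-13040 - 1213/5118)*(1/35133) = -66739933/5118*1/35133 = -66739933/179810694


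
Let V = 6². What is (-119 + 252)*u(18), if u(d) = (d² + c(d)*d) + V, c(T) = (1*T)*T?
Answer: 823536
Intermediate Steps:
V = 36
c(T) = T² (c(T) = T*T = T²)
u(d) = 36 + d² + d³ (u(d) = (d² + d²*d) + 36 = (d² + d³) + 36 = 36 + d² + d³)
(-119 + 252)*u(18) = (-119 + 252)*(36 + 18² + 18³) = 133*(36 + 324 + 5832) = 133*6192 = 823536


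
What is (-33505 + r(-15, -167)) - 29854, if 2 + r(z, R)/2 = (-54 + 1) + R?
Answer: -63803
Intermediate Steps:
r(z, R) = -110 + 2*R (r(z, R) = -4 + 2*((-54 + 1) + R) = -4 + 2*(-53 + R) = -4 + (-106 + 2*R) = -110 + 2*R)
(-33505 + r(-15, -167)) - 29854 = (-33505 + (-110 + 2*(-167))) - 29854 = (-33505 + (-110 - 334)) - 29854 = (-33505 - 444) - 29854 = -33949 - 29854 = -63803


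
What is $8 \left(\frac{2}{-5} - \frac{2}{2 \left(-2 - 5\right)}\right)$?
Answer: $- \frac{72}{35} \approx -2.0571$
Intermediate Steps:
$8 \left(\frac{2}{-5} - \frac{2}{2 \left(-2 - 5\right)}\right) = 8 \left(2 \left(- \frac{1}{5}\right) - \frac{2}{2 \left(-7\right)}\right) = 8 \left(- \frac{2}{5} - \frac{2}{-14}\right) = 8 \left(- \frac{2}{5} - - \frac{1}{7}\right) = 8 \left(- \frac{2}{5} + \frac{1}{7}\right) = 8 \left(- \frac{9}{35}\right) = - \frac{72}{35}$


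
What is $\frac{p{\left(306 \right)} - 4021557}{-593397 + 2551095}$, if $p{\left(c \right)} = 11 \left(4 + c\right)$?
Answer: $- \frac{4018147}{1957698} \approx -2.0525$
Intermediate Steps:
$p{\left(c \right)} = 44 + 11 c$
$\frac{p{\left(306 \right)} - 4021557}{-593397 + 2551095} = \frac{\left(44 + 11 \cdot 306\right) - 4021557}{-593397 + 2551095} = \frac{\left(44 + 3366\right) - 4021557}{1957698} = \left(3410 - 4021557\right) \frac{1}{1957698} = \left(-4018147\right) \frac{1}{1957698} = - \frac{4018147}{1957698}$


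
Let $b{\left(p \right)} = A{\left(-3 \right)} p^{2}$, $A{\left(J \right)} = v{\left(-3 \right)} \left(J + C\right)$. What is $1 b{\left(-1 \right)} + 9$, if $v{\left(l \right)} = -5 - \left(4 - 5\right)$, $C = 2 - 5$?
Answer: $33$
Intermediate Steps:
$C = -3$ ($C = 2 - 5 = -3$)
$v{\left(l \right)} = -4$ ($v{\left(l \right)} = -5 - -1 = -5 + 1 = -4$)
$A{\left(J \right)} = 12 - 4 J$ ($A{\left(J \right)} = - 4 \left(J - 3\right) = - 4 \left(-3 + J\right) = 12 - 4 J$)
$b{\left(p \right)} = 24 p^{2}$ ($b{\left(p \right)} = \left(12 - -12\right) p^{2} = \left(12 + 12\right) p^{2} = 24 p^{2}$)
$1 b{\left(-1 \right)} + 9 = 1 \cdot 24 \left(-1\right)^{2} + 9 = 1 \cdot 24 \cdot 1 + 9 = 1 \cdot 24 + 9 = 24 + 9 = 33$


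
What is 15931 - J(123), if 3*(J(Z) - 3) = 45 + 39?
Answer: 15900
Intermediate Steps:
J(Z) = 31 (J(Z) = 3 + (45 + 39)/3 = 3 + (1/3)*84 = 3 + 28 = 31)
15931 - J(123) = 15931 - 1*31 = 15931 - 31 = 15900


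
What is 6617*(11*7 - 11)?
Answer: 436722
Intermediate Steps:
6617*(11*7 - 11) = 6617*(77 - 11) = 6617*66 = 436722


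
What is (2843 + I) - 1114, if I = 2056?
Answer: 3785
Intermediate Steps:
(2843 + I) - 1114 = (2843 + 2056) - 1114 = 4899 - 1114 = 3785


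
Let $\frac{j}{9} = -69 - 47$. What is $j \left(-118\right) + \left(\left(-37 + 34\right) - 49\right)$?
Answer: $123140$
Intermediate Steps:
$j = -1044$ ($j = 9 \left(-69 - 47\right) = 9 \left(-116\right) = -1044$)
$j \left(-118\right) + \left(\left(-37 + 34\right) - 49\right) = \left(-1044\right) \left(-118\right) + \left(\left(-37 + 34\right) - 49\right) = 123192 - 52 = 123140$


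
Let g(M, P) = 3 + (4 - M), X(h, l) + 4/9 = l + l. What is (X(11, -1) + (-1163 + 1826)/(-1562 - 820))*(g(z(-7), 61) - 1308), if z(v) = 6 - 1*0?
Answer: 25430299/7146 ≈ 3558.7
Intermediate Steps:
X(h, l) = -4/9 + 2*l (X(h, l) = -4/9 + (l + l) = -4/9 + 2*l)
z(v) = 6 (z(v) = 6 + 0 = 6)
g(M, P) = 7 - M
(X(11, -1) + (-1163 + 1826)/(-1562 - 820))*(g(z(-7), 61) - 1308) = ((-4/9 + 2*(-1)) + (-1163 + 1826)/(-1562 - 820))*((7 - 1*6) - 1308) = ((-4/9 - 2) + 663/(-2382))*((7 - 6) - 1308) = (-22/9 + 663*(-1/2382))*(1 - 1308) = (-22/9 - 221/794)*(-1307) = -19457/7146*(-1307) = 25430299/7146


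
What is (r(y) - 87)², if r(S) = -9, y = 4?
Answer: 9216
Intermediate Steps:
(r(y) - 87)² = (-9 - 87)² = (-96)² = 9216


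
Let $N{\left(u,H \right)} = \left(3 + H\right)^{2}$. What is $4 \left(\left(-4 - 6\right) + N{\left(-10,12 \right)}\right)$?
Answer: $860$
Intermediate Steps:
$4 \left(\left(-4 - 6\right) + N{\left(-10,12 \right)}\right) = 4 \left(\left(-4 - 6\right) + \left(3 + 12\right)^{2}\right) = 4 \left(\left(-4 - 6\right) + 15^{2}\right) = 4 \left(-10 + 225\right) = 4 \cdot 215 = 860$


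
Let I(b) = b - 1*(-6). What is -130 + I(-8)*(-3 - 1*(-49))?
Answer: -222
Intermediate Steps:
I(b) = 6 + b (I(b) = b + 6 = 6 + b)
-130 + I(-8)*(-3 - 1*(-49)) = -130 + (6 - 8)*(-3 - 1*(-49)) = -130 - 2*(-3 + 49) = -130 - 2*46 = -130 - 92 = -222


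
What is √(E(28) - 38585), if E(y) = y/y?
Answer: 2*I*√9646 ≈ 196.43*I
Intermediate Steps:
E(y) = 1
√(E(28) - 38585) = √(1 - 38585) = √(-38584) = 2*I*√9646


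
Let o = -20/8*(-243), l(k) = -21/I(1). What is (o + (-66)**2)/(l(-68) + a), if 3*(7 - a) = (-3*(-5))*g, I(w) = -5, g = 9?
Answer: -49635/338 ≈ -146.85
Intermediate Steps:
l(k) = 21/5 (l(k) = -21/(-5) = -21*(-1/5) = 21/5)
o = 1215/2 (o = -20*1/8*(-243) = -5/2*(-243) = 1215/2 ≈ 607.50)
a = -38 (a = 7 - (-3*(-5))*9/3 = 7 - 5*9 = 7 - 1/3*135 = 7 - 45 = -38)
(o + (-66)**2)/(l(-68) + a) = (1215/2 + (-66)**2)/(21/5 - 38) = (1215/2 + 4356)/(-169/5) = (9927/2)*(-5/169) = -49635/338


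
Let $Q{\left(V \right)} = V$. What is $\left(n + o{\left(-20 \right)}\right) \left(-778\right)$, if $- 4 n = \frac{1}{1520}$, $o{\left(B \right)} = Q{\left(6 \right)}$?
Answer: $- \frac{14190331}{3040} \approx -4667.9$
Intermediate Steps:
$o{\left(B \right)} = 6$
$n = - \frac{1}{6080}$ ($n = - \frac{1}{4 \cdot 1520} = \left(- \frac{1}{4}\right) \frac{1}{1520} = - \frac{1}{6080} \approx -0.00016447$)
$\left(n + o{\left(-20 \right)}\right) \left(-778\right) = \left(- \frac{1}{6080} + 6\right) \left(-778\right) = \frac{36479}{6080} \left(-778\right) = - \frac{14190331}{3040}$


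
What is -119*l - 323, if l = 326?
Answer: -39117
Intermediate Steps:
-119*l - 323 = -119*326 - 323 = -38794 - 323 = -39117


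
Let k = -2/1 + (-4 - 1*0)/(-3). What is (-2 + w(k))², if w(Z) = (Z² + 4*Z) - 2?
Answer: 3136/81 ≈ 38.716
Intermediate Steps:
k = -⅔ (k = -2*1 + (-4 + 0)*(-⅓) = -2 - 4*(-⅓) = -2 + 4/3 = -⅔ ≈ -0.66667)
w(Z) = -2 + Z² + 4*Z
(-2 + w(k))² = (-2 + (-2 + (-⅔)² + 4*(-⅔)))² = (-2 + (-2 + 4/9 - 8/3))² = (-2 - 38/9)² = (-56/9)² = 3136/81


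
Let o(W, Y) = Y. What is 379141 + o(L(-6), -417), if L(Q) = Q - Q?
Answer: 378724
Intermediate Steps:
L(Q) = 0
379141 + o(L(-6), -417) = 379141 - 417 = 378724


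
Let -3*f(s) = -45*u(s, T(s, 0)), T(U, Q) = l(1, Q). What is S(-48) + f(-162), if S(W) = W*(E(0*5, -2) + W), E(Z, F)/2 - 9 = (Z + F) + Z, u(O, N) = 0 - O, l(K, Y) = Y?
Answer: 4062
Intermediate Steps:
T(U, Q) = Q
u(O, N) = -O
E(Z, F) = 18 + 2*F + 4*Z (E(Z, F) = 18 + 2*((Z + F) + Z) = 18 + 2*((F + Z) + Z) = 18 + 2*(F + 2*Z) = 18 + (2*F + 4*Z) = 18 + 2*F + 4*Z)
f(s) = -15*s (f(s) = -(-15)*(-s) = -15*s)
S(W) = W*(14 + W) (S(W) = W*((18 + 2*(-2) + 4*(0*5)) + W) = W*((18 - 4 + 4*0) + W) = W*((18 - 4 + 0) + W) = W*(14 + W))
S(-48) + f(-162) = -48*(14 - 48) - 15*(-162) = -48*(-34) + 2430 = 1632 + 2430 = 4062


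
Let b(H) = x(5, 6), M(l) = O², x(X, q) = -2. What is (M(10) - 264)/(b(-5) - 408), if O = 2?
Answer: 26/41 ≈ 0.63415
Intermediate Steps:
M(l) = 4 (M(l) = 2² = 4)
b(H) = -2
(M(10) - 264)/(b(-5) - 408) = (4 - 264)/(-2 - 408) = -260/(-410) = -260*(-1/410) = 26/41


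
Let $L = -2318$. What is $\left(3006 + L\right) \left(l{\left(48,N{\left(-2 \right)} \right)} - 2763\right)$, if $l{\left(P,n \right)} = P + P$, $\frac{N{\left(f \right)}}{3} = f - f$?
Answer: $-1834896$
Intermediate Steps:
$N{\left(f \right)} = 0$ ($N{\left(f \right)} = 3 \left(f - f\right) = 3 \cdot 0 = 0$)
$l{\left(P,n \right)} = 2 P$
$\left(3006 + L\right) \left(l{\left(48,N{\left(-2 \right)} \right)} - 2763\right) = \left(3006 - 2318\right) \left(2 \cdot 48 - 2763\right) = 688 \left(96 - 2763\right) = 688 \left(-2667\right) = -1834896$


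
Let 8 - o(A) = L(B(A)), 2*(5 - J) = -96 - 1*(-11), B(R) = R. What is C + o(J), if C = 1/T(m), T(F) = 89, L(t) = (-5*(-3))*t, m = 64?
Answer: -125399/178 ≈ -704.49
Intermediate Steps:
J = 95/2 (J = 5 - (-96 - 1*(-11))/2 = 5 - (-96 + 11)/2 = 5 - ½*(-85) = 5 + 85/2 = 95/2 ≈ 47.500)
L(t) = 15*t
o(A) = 8 - 15*A
C = 1/89 ≈ 0.011236
C + o(J) = 1/89 + (8 - 15*95/2) = 1/89 + (8 - 1425/2) = 1/89 - 1409/2 = -125399/178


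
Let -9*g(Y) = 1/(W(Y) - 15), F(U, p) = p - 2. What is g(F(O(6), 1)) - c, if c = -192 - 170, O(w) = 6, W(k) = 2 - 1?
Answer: 45613/126 ≈ 362.01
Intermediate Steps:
W(k) = 1
F(U, p) = -2 + p
c = -362
g(Y) = 1/126 (g(Y) = -1/(9*(1 - 15)) = -⅑/(-14) = -⅑*(-1/14) = 1/126)
g(F(O(6), 1)) - c = 1/126 - 1*(-362) = 1/126 + 362 = 45613/126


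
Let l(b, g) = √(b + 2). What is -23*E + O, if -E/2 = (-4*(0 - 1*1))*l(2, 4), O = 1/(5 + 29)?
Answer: 12513/34 ≈ 368.03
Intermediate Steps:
O = 1/34 ≈ 0.029412
l(b, g) = √(2 + b)
E = -16 (E = -2*(-4*(0 - 1*1))*√(2 + 2) = -2*(-4*(0 - 1))*√4 = -2*(-4*(-1))*2 = -8*2 = -2*8 = -16)
-23*E + O = -23*(-16) + 1/34 = 368 + 1/34 = 12513/34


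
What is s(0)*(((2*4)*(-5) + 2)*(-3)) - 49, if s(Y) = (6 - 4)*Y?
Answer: -49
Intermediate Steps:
s(Y) = 2*Y
s(0)*(((2*4)*(-5) + 2)*(-3)) - 49 = (2*0)*(((2*4)*(-5) + 2)*(-3)) - 49 = 0*((8*(-5) + 2)*(-3)) - 49 = 0*((-40 + 2)*(-3)) - 49 = 0*(-38*(-3)) - 49 = 0*114 - 49 = 0 - 49 = -49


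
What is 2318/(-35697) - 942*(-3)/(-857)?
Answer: -102866248/30592329 ≈ -3.3625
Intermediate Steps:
2318/(-35697) - 942*(-3)/(-857) = 2318*(-1/35697) + 2826*(-1/857) = -2318/35697 - 2826/857 = -102866248/30592329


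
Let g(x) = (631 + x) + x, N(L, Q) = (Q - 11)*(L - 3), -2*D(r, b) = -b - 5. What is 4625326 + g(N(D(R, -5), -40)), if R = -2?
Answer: 4626263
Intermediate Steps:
D(r, b) = 5/2 + b/2 (D(r, b) = -(-b - 5)/2 = -(-5 - b)/2 = 5/2 + b/2)
N(L, Q) = (-11 + Q)*(-3 + L)
g(x) = 631 + 2*x
4625326 + g(N(D(R, -5), -40)) = 4625326 + (631 + 2*(33 - 11*(5/2 + (½)*(-5)) - 3*(-40) + (5/2 + (½)*(-5))*(-40))) = 4625326 + (631 + 2*(33 - 11*(5/2 - 5/2) + 120 + (5/2 - 5/2)*(-40))) = 4625326 + (631 + 2*(33 - 11*0 + 120 + 0*(-40))) = 4625326 + (631 + 2*(33 + 0 + 120 + 0)) = 4625326 + (631 + 2*153) = 4625326 + (631 + 306) = 4625326 + 937 = 4626263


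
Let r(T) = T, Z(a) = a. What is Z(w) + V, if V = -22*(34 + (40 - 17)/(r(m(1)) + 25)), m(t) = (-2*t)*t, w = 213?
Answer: -557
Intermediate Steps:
m(t) = -2*t**2
V = -770 (V = -22*(34 + (40 - 17)/(-2*1**2 + 25)) = -22*(34 + 23/(-2*1 + 25)) = -22*(34 + 23/(-2 + 25)) = -22*(34 + 23/23) = -22*(34 + 23*(1/23)) = -22*(34 + 1) = -22*35 = -770)
Z(w) + V = 213 - 770 = -557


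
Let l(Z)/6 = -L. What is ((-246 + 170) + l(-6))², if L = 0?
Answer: 5776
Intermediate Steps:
l(Z) = 0 (l(Z) = 6*(-1*0) = 6*0 = 0)
((-246 + 170) + l(-6))² = ((-246 + 170) + 0)² = (-76 + 0)² = (-76)² = 5776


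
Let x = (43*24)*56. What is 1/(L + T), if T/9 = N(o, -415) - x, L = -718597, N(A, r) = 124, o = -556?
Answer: -1/1237609 ≈ -8.0801e-7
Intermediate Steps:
x = 57792 (x = 1032*56 = 57792)
T = -519012 (T = 9*(124 - 1*57792) = 9*(124 - 57792) = 9*(-57668) = -519012)
1/(L + T) = 1/(-718597 - 519012) = 1/(-1237609) = -1/1237609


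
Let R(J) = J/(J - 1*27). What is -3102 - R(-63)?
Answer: -31027/10 ≈ -3102.7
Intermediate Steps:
R(J) = J/(-27 + J) (R(J) = J/(J - 27) = J/(-27 + J))
-3102 - R(-63) = -3102 - (-63)/(-27 - 63) = -3102 - (-63)/(-90) = -3102 - (-63)*(-1)/90 = -3102 - 1*7/10 = -3102 - 7/10 = -31027/10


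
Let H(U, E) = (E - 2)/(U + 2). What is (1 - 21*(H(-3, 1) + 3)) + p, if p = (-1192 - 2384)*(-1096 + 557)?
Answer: 1927381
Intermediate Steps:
H(U, E) = (-2 + E)/(2 + U)
p = 1927464 (p = -3576*(-539) = 1927464)
(1 - 21*(H(-3, 1) + 3)) + p = (1 - 21*((-2 + 1)/(2 - 3) + 3)) + 1927464 = (1 - 21*(-1/(-1) + 3)) + 1927464 = (1 - 21*(-1*(-1) + 3)) + 1927464 = (1 - 21*(1 + 3)) + 1927464 = (1 - 21*4) + 1927464 = (1 - 84) + 1927464 = -83 + 1927464 = 1927381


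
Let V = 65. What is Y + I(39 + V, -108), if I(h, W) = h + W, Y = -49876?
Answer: -49880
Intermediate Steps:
I(h, W) = W + h
Y + I(39 + V, -108) = -49876 + (-108 + (39 + 65)) = -49876 + (-108 + 104) = -49876 - 4 = -49880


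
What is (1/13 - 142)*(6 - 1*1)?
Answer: -9225/13 ≈ -709.62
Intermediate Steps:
(1/13 - 142)*(6 - 1*1) = (1/13 - 142)*(6 - 1) = -1845/13*5 = -9225/13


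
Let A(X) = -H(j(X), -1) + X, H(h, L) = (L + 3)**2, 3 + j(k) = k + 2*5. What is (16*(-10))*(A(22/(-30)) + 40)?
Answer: -16928/3 ≈ -5642.7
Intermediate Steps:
j(k) = 7 + k (j(k) = -3 + (k + 2*5) = -3 + (k + 10) = -3 + (10 + k) = 7 + k)
H(h, L) = (3 + L)**2
A(X) = -4 + X (A(X) = -(3 - 1)**2 + X = -1*2**2 + X = -1*4 + X = -4 + X)
(16*(-10))*(A(22/(-30)) + 40) = (16*(-10))*((-4 + 22/(-30)) + 40) = -160*((-4 + 22*(-1/30)) + 40) = -160*((-4 - 11/15) + 40) = -160*(-71/15 + 40) = -160*529/15 = -16928/3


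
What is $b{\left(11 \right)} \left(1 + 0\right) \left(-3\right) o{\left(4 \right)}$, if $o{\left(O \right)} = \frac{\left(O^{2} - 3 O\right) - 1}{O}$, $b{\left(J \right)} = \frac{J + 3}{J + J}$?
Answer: $- \frac{63}{44} \approx -1.4318$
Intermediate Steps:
$b{\left(J \right)} = \frac{3 + J}{2 J}$
$o{\left(O \right)} = \frac{-1 + O^{2} - 3 O}{O}$
$b{\left(11 \right)} \left(1 + 0\right) \left(-3\right) o{\left(4 \right)} = \frac{3 + 11}{2 \cdot 11} \left(1 + 0\right) \left(-3\right) \left(-3 + 4 - \frac{1}{4}\right) = \frac{1}{2} \cdot \frac{1}{11} \cdot 14 \cdot 1 \left(-3\right) \left(-3 + 4 - \frac{1}{4}\right) = \frac{7}{11} \left(-3\right) \left(-3 + 4 - \frac{1}{4}\right) = \left(- \frac{21}{11}\right) \frac{3}{4} = - \frac{63}{44}$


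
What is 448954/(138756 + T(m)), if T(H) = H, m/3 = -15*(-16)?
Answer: 224477/69738 ≈ 3.2189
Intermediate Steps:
m = 720 (m = 3*(-15*(-16)) = 3*240 = 720)
448954/(138756 + T(m)) = 448954/(138756 + 720) = 448954/139476 = 448954*(1/139476) = 224477/69738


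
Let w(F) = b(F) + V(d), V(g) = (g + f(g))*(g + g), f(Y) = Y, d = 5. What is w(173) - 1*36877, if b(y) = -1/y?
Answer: -6362422/173 ≈ -36777.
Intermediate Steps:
V(g) = 4*g² (V(g) = (g + g)*(g + g) = (2*g)*(2*g) = 4*g²)
w(F) = 100 - 1/F (w(F) = -1/F + 4*5² = -1/F + 4*25 = -1/F + 100 = 100 - 1/F)
w(173) - 1*36877 = (100 - 1/173) - 1*36877 = (100 - 1*1/173) - 36877 = (100 - 1/173) - 36877 = 17299/173 - 36877 = -6362422/173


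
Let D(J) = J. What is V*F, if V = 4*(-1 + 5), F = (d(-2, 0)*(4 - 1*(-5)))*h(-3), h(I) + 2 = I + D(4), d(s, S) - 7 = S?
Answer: -1008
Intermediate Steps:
d(s, S) = 7 + S
h(I) = 2 + I (h(I) = -2 + (I + 4) = -2 + (4 + I) = 2 + I)
F = -63 (F = ((7 + 0)*(4 - 1*(-5)))*(2 - 3) = (7*(4 + 5))*(-1) = (7*9)*(-1) = 63*(-1) = -63)
V = 16 (V = 4*4 = 16)
V*F = 16*(-63) = -1008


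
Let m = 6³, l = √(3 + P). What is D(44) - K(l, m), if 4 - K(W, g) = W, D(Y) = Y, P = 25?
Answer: 40 + 2*√7 ≈ 45.292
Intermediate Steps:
l = 2*√7 (l = √(3 + 25) = √28 = 2*√7 ≈ 5.2915)
m = 216
K(W, g) = 4 - W
D(44) - K(l, m) = 44 - (4 - 2*√7) = 44 + (-4 + 2*√7) = 40 + 2*√7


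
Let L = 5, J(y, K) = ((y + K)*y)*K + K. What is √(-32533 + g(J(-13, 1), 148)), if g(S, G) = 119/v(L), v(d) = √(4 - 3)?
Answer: I*√32414 ≈ 180.04*I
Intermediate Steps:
J(y, K) = K + K*y*(K + y) (J(y, K) = ((K + y)*y)*K + K = (y*(K + y))*K + K = K*y*(K + y) + K = K + K*y*(K + y))
v(d) = 1 (v(d) = √1 = 1)
g(S, G) = 119 (g(S, G) = 119/1 = 119*1 = 119)
√(-32533 + g(J(-13, 1), 148)) = √(-32533 + 119) = √(-32414) = I*√32414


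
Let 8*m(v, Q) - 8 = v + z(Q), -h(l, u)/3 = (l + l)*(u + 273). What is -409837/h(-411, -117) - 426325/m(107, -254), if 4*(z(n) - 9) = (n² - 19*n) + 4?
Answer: -2638400273077/13433969016 ≈ -196.40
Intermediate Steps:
z(n) = 10 - 19*n/4 + n²/4 (z(n) = 9 + ((n² - 19*n) + 4)/4 = 9 + (4 + n² - 19*n)/4 = 9 + (1 - 19*n/4 + n²/4) = 10 - 19*n/4 + n²/4)
h(l, u) = -6*l*(273 + u) (h(l, u) = -3*(l + l)*(u + 273) = -3*2*l*(273 + u) = -6*l*(273 + u))
m(v, Q) = 9/4 - 19*Q/32 + v/8 + Q²/32 (m(v, Q) = 1 + (v + (10 - 19*Q/4 + Q²/4))/8 = 1 + (10 + v - 19*Q/4 + Q²/4)/8 = 1 + (5/4 - 19*Q/32 + v/8 + Q²/32) = 9/4 - 19*Q/32 + v/8 + Q²/32)
-409837/h(-411, -117) - 426325/m(107, -254) = -409837*1/(2466*(273 - 117)) - 426325/(9/4 - 19/32*(-254) + (⅛)*107 + (1/32)*(-254)²) = -409837/((-6*(-411)*156)) - 426325/(9/4 + 2413/16 + 107/8 + (1/32)*64516) = -409837/384696 - 426325/(9/4 + 2413/16 + 107/8 + 16129/8) = -409837*1/384696 - 426325/34921/16 = -409837/384696 - 426325*16/34921 = -409837/384696 - 6821200/34921 = -2638400273077/13433969016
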